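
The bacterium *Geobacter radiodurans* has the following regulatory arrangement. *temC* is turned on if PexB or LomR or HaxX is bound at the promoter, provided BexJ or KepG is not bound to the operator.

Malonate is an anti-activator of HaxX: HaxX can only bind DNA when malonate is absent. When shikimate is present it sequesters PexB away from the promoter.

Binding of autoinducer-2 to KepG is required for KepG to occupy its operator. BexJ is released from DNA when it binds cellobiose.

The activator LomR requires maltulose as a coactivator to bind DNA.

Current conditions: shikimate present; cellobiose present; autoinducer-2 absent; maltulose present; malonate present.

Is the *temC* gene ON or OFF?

Cellobiose is present, so BexJ is inactive.
Shikimate is present, so PexB is inactive.
Maltulose is present, so LomR is active.
Autoinducer-2 is absent, so KepG is inactive.
Malonate is present, so HaxX is inactive.
Activator LomR is present, so *temC* is transcribed.

ON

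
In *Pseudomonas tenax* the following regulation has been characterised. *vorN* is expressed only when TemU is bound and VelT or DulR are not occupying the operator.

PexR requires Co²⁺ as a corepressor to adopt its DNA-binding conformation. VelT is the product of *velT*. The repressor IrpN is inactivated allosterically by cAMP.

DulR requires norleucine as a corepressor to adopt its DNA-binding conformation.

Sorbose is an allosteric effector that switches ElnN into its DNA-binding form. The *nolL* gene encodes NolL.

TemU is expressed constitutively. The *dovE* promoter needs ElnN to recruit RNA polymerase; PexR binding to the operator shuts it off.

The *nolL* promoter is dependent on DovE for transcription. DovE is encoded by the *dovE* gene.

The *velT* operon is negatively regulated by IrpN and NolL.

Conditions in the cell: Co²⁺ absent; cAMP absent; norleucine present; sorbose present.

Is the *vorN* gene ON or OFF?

cAMP is absent, so IrpN is active.
Co²⁺ is absent, so PexR is inactive.
Sorbose is present, so ElnN is active.
No repressor is bound and ElnN is active, so *dovE* is transcribed.
So DovE is produced and active.
No repressor is bound and DovE is active, so *nolL* is transcribed.
So NolL is produced and active.
With repressor IrpN bound, *velT* is not transcribed.
So VelT is not produced.
Norleucine is present, so DulR is active.
TemU is produced constitutively and is active.
With repressor DulR bound, *vorN* is not transcribed.

OFF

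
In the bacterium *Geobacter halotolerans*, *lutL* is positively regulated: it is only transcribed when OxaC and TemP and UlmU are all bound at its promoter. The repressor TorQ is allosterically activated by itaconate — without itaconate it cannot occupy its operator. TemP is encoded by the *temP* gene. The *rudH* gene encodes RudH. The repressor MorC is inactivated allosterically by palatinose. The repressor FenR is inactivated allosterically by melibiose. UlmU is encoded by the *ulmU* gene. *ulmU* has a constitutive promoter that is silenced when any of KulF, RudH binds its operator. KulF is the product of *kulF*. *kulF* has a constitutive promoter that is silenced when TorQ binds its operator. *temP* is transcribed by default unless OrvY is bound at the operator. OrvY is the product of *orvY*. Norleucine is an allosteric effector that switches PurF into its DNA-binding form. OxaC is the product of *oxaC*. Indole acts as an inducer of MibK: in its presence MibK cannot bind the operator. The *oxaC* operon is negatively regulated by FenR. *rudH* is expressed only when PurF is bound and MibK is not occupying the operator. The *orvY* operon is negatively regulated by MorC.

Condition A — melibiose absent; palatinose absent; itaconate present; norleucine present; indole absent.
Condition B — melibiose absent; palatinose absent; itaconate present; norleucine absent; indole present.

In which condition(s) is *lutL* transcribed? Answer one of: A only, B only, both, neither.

Condition A:
Melibiose is absent, so FenR is active.
With repressor FenR bound, *oxaC* is not transcribed.
So OxaC is not produced.
Palatinose is absent, so MorC is active.
With repressor MorC bound, *orvY* is not transcribed.
So OrvY is not produced.
With no repressor bound, *temP* is transcribed.
So TemP is produced and active.
Itaconate is present, so TorQ is active.
With repressor TorQ bound, *kulF* is not transcribed.
So KulF is not produced.
Norleucine is present, so PurF is active.
Indole is absent, so MibK is active.
With repressor MibK bound, *rudH* is not transcribed.
So RudH is not produced.
With no repressor bound, *ulmU* is transcribed.
So UlmU is produced and active.
Required activator OxaC is absent, so *lutL* is not transcribed.
→ *lutL* is OFF in A.
Condition B:
Melibiose is absent, so FenR is active.
With repressor FenR bound, *oxaC* is not transcribed.
So OxaC is not produced.
Palatinose is absent, so MorC is active.
With repressor MorC bound, *orvY* is not transcribed.
So OrvY is not produced.
With no repressor bound, *temP* is transcribed.
So TemP is produced and active.
Itaconate is present, so TorQ is active.
With repressor TorQ bound, *kulF* is not transcribed.
So KulF is not produced.
Norleucine is absent, so PurF is inactive.
Indole is present, so MibK is inactive.
Required activator PurF is absent, so *rudH* is not transcribed.
So RudH is not produced.
With no repressor bound, *ulmU* is transcribed.
So UlmU is produced and active.
Required activator OxaC is absent, so *lutL* is not transcribed.
→ *lutL* is OFF in B.

neither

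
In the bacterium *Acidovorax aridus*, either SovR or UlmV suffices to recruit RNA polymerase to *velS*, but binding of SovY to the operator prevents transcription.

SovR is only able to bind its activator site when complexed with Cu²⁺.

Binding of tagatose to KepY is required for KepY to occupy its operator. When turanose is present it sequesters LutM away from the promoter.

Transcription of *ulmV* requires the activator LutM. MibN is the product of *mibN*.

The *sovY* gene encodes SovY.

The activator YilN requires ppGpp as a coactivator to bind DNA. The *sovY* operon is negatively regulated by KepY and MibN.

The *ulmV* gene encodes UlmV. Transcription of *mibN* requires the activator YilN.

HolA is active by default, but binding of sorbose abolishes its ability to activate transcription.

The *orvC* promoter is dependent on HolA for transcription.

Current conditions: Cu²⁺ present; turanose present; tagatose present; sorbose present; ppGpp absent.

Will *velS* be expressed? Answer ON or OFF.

ON

Cu²⁺ is present, so SovR is active.
Tagatose is present, so KepY is active.
ppGpp is absent, so YilN is inactive.
Required activator YilN is absent, so *mibN* is not transcribed.
So MibN is not produced.
With repressor KepY bound, *sovY* is not transcribed.
So SovY is not produced.
Turanose is present, so LutM is inactive.
Required activator LutM is absent, so *ulmV* is not transcribed.
So UlmV is not produced.
Activator SovR is present, so *velS* is transcribed.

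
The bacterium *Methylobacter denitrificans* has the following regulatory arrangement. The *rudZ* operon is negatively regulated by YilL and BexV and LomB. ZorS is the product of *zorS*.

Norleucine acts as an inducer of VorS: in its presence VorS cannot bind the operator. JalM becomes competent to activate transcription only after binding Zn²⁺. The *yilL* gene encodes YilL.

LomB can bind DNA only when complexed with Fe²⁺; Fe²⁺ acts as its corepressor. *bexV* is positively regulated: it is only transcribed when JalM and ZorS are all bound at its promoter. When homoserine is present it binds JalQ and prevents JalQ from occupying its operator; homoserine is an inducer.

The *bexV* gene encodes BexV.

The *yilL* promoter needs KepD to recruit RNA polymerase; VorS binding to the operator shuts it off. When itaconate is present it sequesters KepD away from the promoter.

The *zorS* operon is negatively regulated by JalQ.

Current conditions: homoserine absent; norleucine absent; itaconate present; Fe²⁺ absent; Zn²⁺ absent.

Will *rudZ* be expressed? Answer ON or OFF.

Norleucine is absent, so VorS is active.
Itaconate is present, so KepD is inactive.
With repressor VorS bound, *yilL* is not transcribed.
So YilL is not produced.
Zn²⁺ is absent, so JalM is inactive.
Homoserine is absent, so JalQ is active.
With repressor JalQ bound, *zorS* is not transcribed.
So ZorS is not produced.
Required activator JalM is absent, so *bexV* is not transcribed.
So BexV is not produced.
Fe²⁺ is absent, so LomB is inactive.
With no repressor bound, *rudZ* is transcribed.

ON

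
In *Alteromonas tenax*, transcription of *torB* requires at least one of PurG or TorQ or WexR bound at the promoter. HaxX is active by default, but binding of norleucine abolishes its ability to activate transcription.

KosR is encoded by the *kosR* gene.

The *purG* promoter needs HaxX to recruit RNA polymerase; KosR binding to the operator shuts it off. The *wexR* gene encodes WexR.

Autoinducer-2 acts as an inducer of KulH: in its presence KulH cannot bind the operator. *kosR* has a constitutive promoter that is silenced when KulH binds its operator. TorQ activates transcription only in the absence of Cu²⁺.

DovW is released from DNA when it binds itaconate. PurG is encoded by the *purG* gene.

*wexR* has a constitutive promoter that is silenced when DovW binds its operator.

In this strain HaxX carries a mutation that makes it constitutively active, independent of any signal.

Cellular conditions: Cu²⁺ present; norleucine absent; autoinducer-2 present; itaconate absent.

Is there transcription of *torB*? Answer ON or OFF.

Autoinducer-2 is present, so KulH is inactive.
With no repressor bound, *kosR* is transcribed.
So KosR is produced and active.
HaxX is constitutively active in this strain.
With repressor KosR bound, *purG* is not transcribed.
So PurG is not produced.
Cu²⁺ is present, so TorQ is inactive.
Itaconate is absent, so DovW is active.
With repressor DovW bound, *wexR* is not transcribed.
So WexR is not produced.
No activator is available at the *torB* promoter, so *torB* is not transcribed.

OFF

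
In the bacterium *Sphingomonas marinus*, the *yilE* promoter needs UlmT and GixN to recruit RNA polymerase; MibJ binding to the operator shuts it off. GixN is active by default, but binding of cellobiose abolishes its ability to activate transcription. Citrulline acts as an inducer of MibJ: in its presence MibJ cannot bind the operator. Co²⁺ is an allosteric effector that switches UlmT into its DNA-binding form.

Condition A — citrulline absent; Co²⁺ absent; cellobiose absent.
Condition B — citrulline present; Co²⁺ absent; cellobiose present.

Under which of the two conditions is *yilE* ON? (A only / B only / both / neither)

neither

Condition A:
Citrulline is absent, so MibJ is active.
Co²⁺ is absent, so UlmT is inactive.
Cellobiose is absent, so GixN is active.
With repressor MibJ bound, *yilE* is not transcribed.
→ *yilE* is OFF in A.
Condition B:
Citrulline is present, so MibJ is inactive.
Co²⁺ is absent, so UlmT is inactive.
Cellobiose is present, so GixN is inactive.
Required activator UlmT is absent, so *yilE* is not transcribed.
→ *yilE* is OFF in B.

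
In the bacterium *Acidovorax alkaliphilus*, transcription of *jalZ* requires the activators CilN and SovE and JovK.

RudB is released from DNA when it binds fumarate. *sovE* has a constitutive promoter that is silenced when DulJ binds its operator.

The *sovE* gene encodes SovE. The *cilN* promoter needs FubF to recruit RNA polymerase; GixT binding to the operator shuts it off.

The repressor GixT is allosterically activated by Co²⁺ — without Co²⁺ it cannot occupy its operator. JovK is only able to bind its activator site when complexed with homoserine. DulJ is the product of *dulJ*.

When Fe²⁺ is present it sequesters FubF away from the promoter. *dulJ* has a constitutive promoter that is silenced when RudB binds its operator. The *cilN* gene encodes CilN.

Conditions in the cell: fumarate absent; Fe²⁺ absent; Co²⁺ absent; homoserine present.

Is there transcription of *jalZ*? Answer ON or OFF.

ON

Fe²⁺ is absent, so FubF is active.
Co²⁺ is absent, so GixT is inactive.
No repressor is bound and FubF is active, so *cilN* is transcribed.
So CilN is produced and active.
Fumarate is absent, so RudB is active.
With repressor RudB bound, *dulJ* is not transcribed.
So DulJ is not produced.
With no repressor bound, *sovE* is transcribed.
So SovE is produced and active.
Homoserine is present, so JovK is active.
No repressor is bound and CilN and SovE and JovK are active, so *jalZ* is transcribed.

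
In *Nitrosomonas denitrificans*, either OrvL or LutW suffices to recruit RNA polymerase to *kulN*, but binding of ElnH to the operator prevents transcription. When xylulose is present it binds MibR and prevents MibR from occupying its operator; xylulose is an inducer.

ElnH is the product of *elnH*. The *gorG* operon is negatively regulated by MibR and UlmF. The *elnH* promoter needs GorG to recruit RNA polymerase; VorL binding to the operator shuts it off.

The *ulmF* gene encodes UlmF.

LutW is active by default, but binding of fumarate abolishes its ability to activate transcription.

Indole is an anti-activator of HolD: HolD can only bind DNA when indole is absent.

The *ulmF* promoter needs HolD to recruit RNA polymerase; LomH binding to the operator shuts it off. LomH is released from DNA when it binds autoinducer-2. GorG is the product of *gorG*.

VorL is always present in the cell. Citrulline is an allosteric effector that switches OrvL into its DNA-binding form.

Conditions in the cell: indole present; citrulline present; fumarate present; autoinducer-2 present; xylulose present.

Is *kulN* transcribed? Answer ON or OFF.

ON

Citrulline is present, so OrvL is active.
Fumarate is present, so LutW is inactive.
Xylulose is present, so MibR is inactive.
Indole is present, so HolD is inactive.
Autoinducer-2 is present, so LomH is inactive.
Required activator HolD is absent, so *ulmF* is not transcribed.
So UlmF is not produced.
With no repressor bound, *gorG* is transcribed.
So GorG is produced and active.
VorL is produced constitutively and is active.
With repressor VorL bound, *elnH* is not transcribed.
So ElnH is not produced.
Activator OrvL is present, so *kulN* is transcribed.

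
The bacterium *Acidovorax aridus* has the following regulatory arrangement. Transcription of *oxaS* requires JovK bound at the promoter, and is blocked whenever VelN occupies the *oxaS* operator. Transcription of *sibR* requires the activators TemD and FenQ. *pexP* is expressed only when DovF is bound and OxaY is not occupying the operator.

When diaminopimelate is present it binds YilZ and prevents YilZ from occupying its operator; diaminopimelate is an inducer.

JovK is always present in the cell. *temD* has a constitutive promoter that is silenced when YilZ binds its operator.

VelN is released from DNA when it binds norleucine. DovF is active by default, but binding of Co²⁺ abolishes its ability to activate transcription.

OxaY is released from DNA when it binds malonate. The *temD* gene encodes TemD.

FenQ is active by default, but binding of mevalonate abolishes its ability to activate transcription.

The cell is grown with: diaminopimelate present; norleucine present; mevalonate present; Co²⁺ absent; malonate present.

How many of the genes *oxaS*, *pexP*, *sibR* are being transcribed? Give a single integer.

2

JovK is produced constitutively and is active.
Norleucine is present, so VelN is inactive.
No repressor is bound and JovK is active, so *oxaS* is transcribed.
→ *oxaS* is ON.
Malonate is present, so OxaY is inactive.
Co²⁺ is absent, so DovF is active.
No repressor is bound and DovF is active, so *pexP* is transcribed.
→ *pexP* is ON.
Diaminopimelate is present, so YilZ is inactive.
With no repressor bound, *temD* is transcribed.
So TemD is produced and active.
Mevalonate is present, so FenQ is inactive.
Required activator FenQ is absent, so *sibR* is not transcribed.
→ *sibR* is OFF.
2 of the 3 genes are transcribed.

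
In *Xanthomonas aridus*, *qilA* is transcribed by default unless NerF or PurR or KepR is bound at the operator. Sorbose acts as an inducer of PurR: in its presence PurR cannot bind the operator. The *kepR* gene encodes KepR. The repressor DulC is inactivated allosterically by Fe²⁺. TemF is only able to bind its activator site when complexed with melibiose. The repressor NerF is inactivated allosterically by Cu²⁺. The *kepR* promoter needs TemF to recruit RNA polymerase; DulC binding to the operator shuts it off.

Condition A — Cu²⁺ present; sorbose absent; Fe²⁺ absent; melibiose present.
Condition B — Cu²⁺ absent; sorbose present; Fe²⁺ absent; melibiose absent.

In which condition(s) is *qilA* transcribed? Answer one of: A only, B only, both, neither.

neither

Condition A:
Cu²⁺ is present, so NerF is inactive.
Sorbose is absent, so PurR is active.
Fe²⁺ is absent, so DulC is active.
Melibiose is present, so TemF is active.
With repressor DulC bound, *kepR* is not transcribed.
So KepR is not produced.
With repressor PurR bound, *qilA* is not transcribed.
→ *qilA* is OFF in A.
Condition B:
Cu²⁺ is absent, so NerF is active.
Sorbose is present, so PurR is inactive.
Fe²⁺ is absent, so DulC is active.
Melibiose is absent, so TemF is inactive.
With repressor DulC bound, *kepR* is not transcribed.
So KepR is not produced.
With repressor NerF bound, *qilA* is not transcribed.
→ *qilA* is OFF in B.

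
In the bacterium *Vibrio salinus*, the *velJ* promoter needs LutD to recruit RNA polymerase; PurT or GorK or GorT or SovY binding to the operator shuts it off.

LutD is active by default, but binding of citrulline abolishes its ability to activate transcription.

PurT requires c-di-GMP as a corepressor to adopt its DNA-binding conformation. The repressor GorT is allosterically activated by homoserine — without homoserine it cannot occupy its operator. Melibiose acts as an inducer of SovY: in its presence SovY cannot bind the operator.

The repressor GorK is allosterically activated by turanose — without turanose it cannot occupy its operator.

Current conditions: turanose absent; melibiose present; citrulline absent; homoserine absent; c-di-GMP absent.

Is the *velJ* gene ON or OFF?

ON

Citrulline is absent, so LutD is active.
c-di-GMP is absent, so PurT is inactive.
Turanose is absent, so GorK is inactive.
Homoserine is absent, so GorT is inactive.
Melibiose is present, so SovY is inactive.
No repressor is bound and LutD is active, so *velJ* is transcribed.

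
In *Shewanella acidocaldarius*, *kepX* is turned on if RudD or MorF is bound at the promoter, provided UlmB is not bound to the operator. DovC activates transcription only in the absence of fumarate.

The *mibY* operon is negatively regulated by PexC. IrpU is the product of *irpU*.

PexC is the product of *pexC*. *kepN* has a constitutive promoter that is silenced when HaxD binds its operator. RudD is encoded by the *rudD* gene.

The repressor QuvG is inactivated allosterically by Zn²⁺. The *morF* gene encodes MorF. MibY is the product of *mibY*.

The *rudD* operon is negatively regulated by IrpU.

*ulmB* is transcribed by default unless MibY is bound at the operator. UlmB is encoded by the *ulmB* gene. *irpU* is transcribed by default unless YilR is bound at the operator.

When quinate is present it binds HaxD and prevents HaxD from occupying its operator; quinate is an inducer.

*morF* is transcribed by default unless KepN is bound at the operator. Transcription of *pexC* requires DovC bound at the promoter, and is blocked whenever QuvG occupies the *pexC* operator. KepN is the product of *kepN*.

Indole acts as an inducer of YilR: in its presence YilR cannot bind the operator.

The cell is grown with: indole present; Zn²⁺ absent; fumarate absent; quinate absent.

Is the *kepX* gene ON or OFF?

Indole is present, so YilR is inactive.
With no repressor bound, *irpU* is transcribed.
So IrpU is produced and active.
With repressor IrpU bound, *rudD* is not transcribed.
So RudD is not produced.
Quinate is absent, so HaxD is active.
With repressor HaxD bound, *kepN* is not transcribed.
So KepN is not produced.
With no repressor bound, *morF* is transcribed.
So MorF is produced and active.
Fumarate is absent, so DovC is active.
Zn²⁺ is absent, so QuvG is active.
With repressor QuvG bound, *pexC* is not transcribed.
So PexC is not produced.
With no repressor bound, *mibY* is transcribed.
So MibY is produced and active.
With repressor MibY bound, *ulmB* is not transcribed.
So UlmB is not produced.
Activator MorF is present, so *kepX* is transcribed.

ON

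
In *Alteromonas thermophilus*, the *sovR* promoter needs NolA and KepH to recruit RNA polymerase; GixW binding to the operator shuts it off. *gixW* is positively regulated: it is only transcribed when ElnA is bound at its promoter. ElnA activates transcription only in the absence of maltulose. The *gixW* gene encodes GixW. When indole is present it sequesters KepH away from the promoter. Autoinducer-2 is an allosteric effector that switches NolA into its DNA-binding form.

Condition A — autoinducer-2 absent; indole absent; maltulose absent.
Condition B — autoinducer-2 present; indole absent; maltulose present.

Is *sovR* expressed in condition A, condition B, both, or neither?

Condition A:
Autoinducer-2 is absent, so NolA is inactive.
Indole is absent, so KepH is active.
Maltulose is absent, so ElnA is active.
No repressor is bound and ElnA is active, so *gixW* is transcribed.
So GixW is produced and active.
With repressor GixW bound, *sovR* is not transcribed.
→ *sovR* is OFF in A.
Condition B:
Autoinducer-2 is present, so NolA is active.
Indole is absent, so KepH is active.
Maltulose is present, so ElnA is inactive.
Required activator ElnA is absent, so *gixW* is not transcribed.
So GixW is not produced.
No repressor is bound and NolA and KepH are active, so *sovR* is transcribed.
→ *sovR* is ON in B.

B only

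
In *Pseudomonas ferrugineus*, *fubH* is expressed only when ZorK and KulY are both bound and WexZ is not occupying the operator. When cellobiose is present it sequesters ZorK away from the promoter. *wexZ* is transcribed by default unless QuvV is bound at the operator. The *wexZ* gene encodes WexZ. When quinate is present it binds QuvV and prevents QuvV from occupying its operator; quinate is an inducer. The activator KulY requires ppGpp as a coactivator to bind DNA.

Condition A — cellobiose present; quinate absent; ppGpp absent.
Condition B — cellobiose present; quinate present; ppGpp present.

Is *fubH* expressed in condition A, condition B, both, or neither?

Condition A:
Cellobiose is present, so ZorK is inactive.
Quinate is absent, so QuvV is active.
With repressor QuvV bound, *wexZ* is not transcribed.
So WexZ is not produced.
ppGpp is absent, so KulY is inactive.
Required activator ZorK is absent, so *fubH* is not transcribed.
→ *fubH* is OFF in A.
Condition B:
Cellobiose is present, so ZorK is inactive.
Quinate is present, so QuvV is inactive.
With no repressor bound, *wexZ* is transcribed.
So WexZ is produced and active.
ppGpp is present, so KulY is active.
With repressor WexZ bound, *fubH* is not transcribed.
→ *fubH* is OFF in B.

neither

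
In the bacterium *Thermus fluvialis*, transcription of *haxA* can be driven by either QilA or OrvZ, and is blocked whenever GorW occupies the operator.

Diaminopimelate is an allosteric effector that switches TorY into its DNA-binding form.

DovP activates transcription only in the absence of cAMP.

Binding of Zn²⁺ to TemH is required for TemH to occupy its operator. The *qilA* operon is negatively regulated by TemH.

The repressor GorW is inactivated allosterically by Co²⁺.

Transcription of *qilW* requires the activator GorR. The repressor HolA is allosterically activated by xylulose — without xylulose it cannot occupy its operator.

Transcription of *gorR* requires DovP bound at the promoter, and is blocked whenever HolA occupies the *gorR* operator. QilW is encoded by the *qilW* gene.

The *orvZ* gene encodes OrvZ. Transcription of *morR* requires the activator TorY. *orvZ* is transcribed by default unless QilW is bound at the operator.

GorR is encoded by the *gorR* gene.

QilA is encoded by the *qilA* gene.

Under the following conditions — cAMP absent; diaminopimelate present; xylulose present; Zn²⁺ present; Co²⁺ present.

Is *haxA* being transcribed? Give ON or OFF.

ON

Co²⁺ is present, so GorW is inactive.
Zn²⁺ is present, so TemH is active.
With repressor TemH bound, *qilA* is not transcribed.
So QilA is not produced.
cAMP is absent, so DovP is active.
Xylulose is present, so HolA is active.
With repressor HolA bound, *gorR* is not transcribed.
So GorR is not produced.
Required activator GorR is absent, so *qilW* is not transcribed.
So QilW is not produced.
With no repressor bound, *orvZ* is transcribed.
So OrvZ is produced and active.
Activator OrvZ is present, so *haxA* is transcribed.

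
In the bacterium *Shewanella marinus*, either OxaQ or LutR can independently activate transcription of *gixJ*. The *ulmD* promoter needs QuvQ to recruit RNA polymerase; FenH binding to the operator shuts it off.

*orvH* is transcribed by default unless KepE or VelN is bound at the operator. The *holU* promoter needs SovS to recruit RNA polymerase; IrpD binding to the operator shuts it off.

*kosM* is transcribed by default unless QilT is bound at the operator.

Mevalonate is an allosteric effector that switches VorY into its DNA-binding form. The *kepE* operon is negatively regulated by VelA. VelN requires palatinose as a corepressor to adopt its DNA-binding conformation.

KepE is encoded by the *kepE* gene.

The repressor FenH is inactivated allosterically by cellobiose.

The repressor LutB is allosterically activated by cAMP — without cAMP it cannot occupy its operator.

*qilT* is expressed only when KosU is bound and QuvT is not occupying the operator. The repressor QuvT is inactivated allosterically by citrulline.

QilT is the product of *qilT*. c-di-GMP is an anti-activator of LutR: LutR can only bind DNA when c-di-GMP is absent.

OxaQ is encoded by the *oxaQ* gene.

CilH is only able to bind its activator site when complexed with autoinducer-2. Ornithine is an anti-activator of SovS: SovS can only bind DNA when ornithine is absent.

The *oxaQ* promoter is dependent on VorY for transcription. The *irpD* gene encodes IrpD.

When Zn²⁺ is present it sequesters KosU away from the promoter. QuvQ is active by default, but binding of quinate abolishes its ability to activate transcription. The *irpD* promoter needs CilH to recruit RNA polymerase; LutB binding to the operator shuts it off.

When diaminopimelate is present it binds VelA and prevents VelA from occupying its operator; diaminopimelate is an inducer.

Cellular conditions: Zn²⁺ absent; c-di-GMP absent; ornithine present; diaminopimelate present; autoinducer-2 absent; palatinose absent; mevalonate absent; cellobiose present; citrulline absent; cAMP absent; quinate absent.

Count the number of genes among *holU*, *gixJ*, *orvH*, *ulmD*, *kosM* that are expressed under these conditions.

Ornithine is present, so SovS is inactive.
cAMP is absent, so LutB is inactive.
Autoinducer-2 is absent, so CilH is inactive.
Required activator CilH is absent, so *irpD* is not transcribed.
So IrpD is not produced.
Required activator SovS is absent, so *holU* is not transcribed.
→ *holU* is OFF.
Mevalonate is absent, so VorY is inactive.
Required activator VorY is absent, so *oxaQ* is not transcribed.
So OxaQ is not produced.
c-di-GMP is absent, so LutR is active.
Activator LutR is present, so *gixJ* is transcribed.
→ *gixJ* is ON.
Diaminopimelate is present, so VelA is inactive.
With no repressor bound, *kepE* is transcribed.
So KepE is produced and active.
Palatinose is absent, so VelN is inactive.
With repressor KepE bound, *orvH* is not transcribed.
→ *orvH* is OFF.
Quinate is absent, so QuvQ is active.
Cellobiose is present, so FenH is inactive.
No repressor is bound and QuvQ is active, so *ulmD* is transcribed.
→ *ulmD* is ON.
Zn²⁺ is absent, so KosU is active.
Citrulline is absent, so QuvT is active.
With repressor QuvT bound, *qilT* is not transcribed.
So QilT is not produced.
With no repressor bound, *kosM* is transcribed.
→ *kosM* is ON.
3 of the 5 genes are transcribed.

3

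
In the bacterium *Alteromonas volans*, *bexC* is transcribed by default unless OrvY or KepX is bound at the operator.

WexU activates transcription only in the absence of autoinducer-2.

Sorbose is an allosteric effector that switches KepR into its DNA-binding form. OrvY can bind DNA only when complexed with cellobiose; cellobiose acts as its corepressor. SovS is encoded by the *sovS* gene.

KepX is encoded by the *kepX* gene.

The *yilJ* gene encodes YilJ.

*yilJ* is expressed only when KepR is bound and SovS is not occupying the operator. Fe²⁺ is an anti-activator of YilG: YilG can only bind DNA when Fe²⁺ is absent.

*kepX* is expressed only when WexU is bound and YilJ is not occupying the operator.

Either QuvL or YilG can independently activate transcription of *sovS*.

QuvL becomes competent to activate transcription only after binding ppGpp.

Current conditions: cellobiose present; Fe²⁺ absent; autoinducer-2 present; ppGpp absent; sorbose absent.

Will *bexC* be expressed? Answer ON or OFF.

OFF

Cellobiose is present, so OrvY is active.
Autoinducer-2 is present, so WexU is inactive.
ppGpp is absent, so QuvL is inactive.
Fe²⁺ is absent, so YilG is active.
Activator YilG is present, so *sovS* is transcribed.
So SovS is produced and active.
Sorbose is absent, so KepR is inactive.
With repressor SovS bound, *yilJ* is not transcribed.
So YilJ is not produced.
Required activator WexU is absent, so *kepX* is not transcribed.
So KepX is not produced.
With repressor OrvY bound, *bexC* is not transcribed.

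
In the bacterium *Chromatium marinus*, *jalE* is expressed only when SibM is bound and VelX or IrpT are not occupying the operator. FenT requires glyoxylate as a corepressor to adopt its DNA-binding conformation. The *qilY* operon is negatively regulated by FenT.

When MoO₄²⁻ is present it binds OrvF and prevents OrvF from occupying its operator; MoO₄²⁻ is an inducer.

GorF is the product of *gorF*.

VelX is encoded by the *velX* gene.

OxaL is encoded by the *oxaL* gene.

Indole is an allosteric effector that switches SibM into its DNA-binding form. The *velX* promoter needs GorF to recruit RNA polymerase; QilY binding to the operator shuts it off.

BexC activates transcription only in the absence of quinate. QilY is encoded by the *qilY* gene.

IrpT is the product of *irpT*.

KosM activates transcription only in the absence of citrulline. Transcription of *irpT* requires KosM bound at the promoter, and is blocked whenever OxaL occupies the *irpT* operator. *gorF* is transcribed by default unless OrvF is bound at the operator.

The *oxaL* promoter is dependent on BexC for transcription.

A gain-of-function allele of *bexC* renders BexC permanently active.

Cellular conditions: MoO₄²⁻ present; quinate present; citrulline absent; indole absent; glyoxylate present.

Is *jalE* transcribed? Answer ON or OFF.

Glyoxylate is present, so FenT is active.
With repressor FenT bound, *qilY* is not transcribed.
So QilY is not produced.
MoO₄²⁻ is present, so OrvF is inactive.
With no repressor bound, *gorF* is transcribed.
So GorF is produced and active.
No repressor is bound and GorF is active, so *velX* is transcribed.
So VelX is produced and active.
Citrulline is absent, so KosM is active.
BexC is constitutively active in this strain.
No repressor is bound and BexC is active, so *oxaL* is transcribed.
So OxaL is produced and active.
With repressor OxaL bound, *irpT* is not transcribed.
So IrpT is not produced.
Indole is absent, so SibM is inactive.
With repressor VelX bound, *jalE* is not transcribed.

OFF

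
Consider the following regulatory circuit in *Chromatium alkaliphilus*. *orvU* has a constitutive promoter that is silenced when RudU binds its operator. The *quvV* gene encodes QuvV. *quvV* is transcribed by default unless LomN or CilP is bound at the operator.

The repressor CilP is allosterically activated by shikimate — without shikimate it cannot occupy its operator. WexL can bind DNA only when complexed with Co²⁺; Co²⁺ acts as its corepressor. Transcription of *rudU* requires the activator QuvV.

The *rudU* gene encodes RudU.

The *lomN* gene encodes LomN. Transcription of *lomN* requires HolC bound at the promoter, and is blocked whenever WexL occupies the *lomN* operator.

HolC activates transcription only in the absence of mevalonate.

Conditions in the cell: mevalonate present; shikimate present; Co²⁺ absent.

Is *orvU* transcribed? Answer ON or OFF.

Mevalonate is present, so HolC is inactive.
Co²⁺ is absent, so WexL is inactive.
Required activator HolC is absent, so *lomN* is not transcribed.
So LomN is not produced.
Shikimate is present, so CilP is active.
With repressor CilP bound, *quvV* is not transcribed.
So QuvV is not produced.
Required activator QuvV is absent, so *rudU* is not transcribed.
So RudU is not produced.
With no repressor bound, *orvU* is transcribed.

ON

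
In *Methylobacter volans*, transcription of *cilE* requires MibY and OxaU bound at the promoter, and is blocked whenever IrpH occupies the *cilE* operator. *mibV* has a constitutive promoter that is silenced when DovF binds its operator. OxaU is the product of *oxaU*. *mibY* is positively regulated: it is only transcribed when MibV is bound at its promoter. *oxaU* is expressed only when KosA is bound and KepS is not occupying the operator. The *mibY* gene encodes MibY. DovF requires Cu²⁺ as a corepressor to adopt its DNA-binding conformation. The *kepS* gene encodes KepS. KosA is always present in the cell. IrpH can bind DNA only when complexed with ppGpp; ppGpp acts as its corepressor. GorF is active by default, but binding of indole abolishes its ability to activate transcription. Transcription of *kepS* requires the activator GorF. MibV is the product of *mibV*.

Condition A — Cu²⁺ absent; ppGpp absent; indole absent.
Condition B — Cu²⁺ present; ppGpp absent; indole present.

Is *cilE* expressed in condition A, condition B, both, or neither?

neither

Condition A:
Cu²⁺ is absent, so DovF is inactive.
With no repressor bound, *mibV* is transcribed.
So MibV is produced and active.
No repressor is bound and MibV is active, so *mibY* is transcribed.
So MibY is produced and active.
ppGpp is absent, so IrpH is inactive.
KosA is produced constitutively and is active.
Indole is absent, so GorF is active.
No repressor is bound and GorF is active, so *kepS* is transcribed.
So KepS is produced and active.
With repressor KepS bound, *oxaU* is not transcribed.
So OxaU is not produced.
Required activator OxaU is absent, so *cilE* is not transcribed.
→ *cilE* is OFF in A.
Condition B:
Cu²⁺ is present, so DovF is active.
With repressor DovF bound, *mibV* is not transcribed.
So MibV is not produced.
Required activator MibV is absent, so *mibY* is not transcribed.
So MibY is not produced.
ppGpp is absent, so IrpH is inactive.
KosA is produced constitutively and is active.
Indole is present, so GorF is inactive.
Required activator GorF is absent, so *kepS* is not transcribed.
So KepS is not produced.
No repressor is bound and KosA is active, so *oxaU* is transcribed.
So OxaU is produced and active.
Required activator MibY is absent, so *cilE* is not transcribed.
→ *cilE* is OFF in B.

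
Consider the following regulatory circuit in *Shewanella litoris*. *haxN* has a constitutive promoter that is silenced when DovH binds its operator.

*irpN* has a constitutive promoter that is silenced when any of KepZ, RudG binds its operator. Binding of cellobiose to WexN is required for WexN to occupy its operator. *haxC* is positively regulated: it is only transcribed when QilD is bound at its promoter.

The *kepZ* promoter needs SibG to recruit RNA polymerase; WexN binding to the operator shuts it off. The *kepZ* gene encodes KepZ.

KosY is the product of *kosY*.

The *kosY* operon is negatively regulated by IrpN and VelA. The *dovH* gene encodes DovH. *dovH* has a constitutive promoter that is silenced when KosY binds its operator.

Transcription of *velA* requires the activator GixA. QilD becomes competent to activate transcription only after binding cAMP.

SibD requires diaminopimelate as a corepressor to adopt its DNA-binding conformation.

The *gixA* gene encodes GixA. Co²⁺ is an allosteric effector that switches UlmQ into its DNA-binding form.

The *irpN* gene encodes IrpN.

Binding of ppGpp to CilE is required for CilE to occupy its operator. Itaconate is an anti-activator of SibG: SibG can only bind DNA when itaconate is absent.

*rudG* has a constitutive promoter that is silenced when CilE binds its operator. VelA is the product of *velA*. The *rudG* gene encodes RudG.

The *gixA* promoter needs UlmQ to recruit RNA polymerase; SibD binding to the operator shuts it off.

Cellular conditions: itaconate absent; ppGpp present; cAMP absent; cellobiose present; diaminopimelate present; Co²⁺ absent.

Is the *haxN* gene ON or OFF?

Cellobiose is present, so WexN is active.
Itaconate is absent, so SibG is active.
With repressor WexN bound, *kepZ* is not transcribed.
So KepZ is not produced.
ppGpp is present, so CilE is active.
With repressor CilE bound, *rudG* is not transcribed.
So RudG is not produced.
With no repressor bound, *irpN* is transcribed.
So IrpN is produced and active.
Co²⁺ is absent, so UlmQ is inactive.
Diaminopimelate is present, so SibD is active.
With repressor SibD bound, *gixA* is not transcribed.
So GixA is not produced.
Required activator GixA is absent, so *velA* is not transcribed.
So VelA is not produced.
With repressor IrpN bound, *kosY* is not transcribed.
So KosY is not produced.
With no repressor bound, *dovH* is transcribed.
So DovH is produced and active.
With repressor DovH bound, *haxN* is not transcribed.

OFF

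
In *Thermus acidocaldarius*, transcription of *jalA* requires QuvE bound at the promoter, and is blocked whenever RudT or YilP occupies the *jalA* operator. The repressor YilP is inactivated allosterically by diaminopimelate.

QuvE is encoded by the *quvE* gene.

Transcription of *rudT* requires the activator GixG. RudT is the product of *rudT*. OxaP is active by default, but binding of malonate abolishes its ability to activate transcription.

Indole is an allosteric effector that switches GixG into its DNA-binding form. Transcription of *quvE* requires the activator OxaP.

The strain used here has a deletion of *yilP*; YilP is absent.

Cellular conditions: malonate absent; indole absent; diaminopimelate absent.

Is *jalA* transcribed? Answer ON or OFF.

Malonate is absent, so OxaP is active.
No repressor is bound and OxaP is active, so *quvE* is transcribed.
So QuvE is produced and active.
Indole is absent, so GixG is inactive.
Required activator GixG is absent, so *rudT* is not transcribed.
So RudT is not produced.
YilP is non-functional in this strain, so it has no effect.
No repressor is bound and QuvE is active, so *jalA* is transcribed.

ON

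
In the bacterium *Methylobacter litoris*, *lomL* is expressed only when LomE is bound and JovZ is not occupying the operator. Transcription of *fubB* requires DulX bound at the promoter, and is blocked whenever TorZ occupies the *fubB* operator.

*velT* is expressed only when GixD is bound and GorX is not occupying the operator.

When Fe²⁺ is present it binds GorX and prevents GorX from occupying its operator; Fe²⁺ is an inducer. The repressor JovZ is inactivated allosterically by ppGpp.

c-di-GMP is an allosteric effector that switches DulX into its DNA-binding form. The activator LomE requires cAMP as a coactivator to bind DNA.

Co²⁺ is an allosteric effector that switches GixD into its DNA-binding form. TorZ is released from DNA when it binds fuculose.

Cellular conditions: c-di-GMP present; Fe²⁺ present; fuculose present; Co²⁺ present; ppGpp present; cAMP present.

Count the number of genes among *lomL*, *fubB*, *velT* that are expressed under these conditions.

ppGpp is present, so JovZ is inactive.
cAMP is present, so LomE is active.
No repressor is bound and LomE is active, so *lomL* is transcribed.
→ *lomL* is ON.
c-di-GMP is present, so DulX is active.
Fuculose is present, so TorZ is inactive.
No repressor is bound and DulX is active, so *fubB* is transcribed.
→ *fubB* is ON.
Fe²⁺ is present, so GorX is inactive.
Co²⁺ is present, so GixD is active.
No repressor is bound and GixD is active, so *velT* is transcribed.
→ *velT* is ON.
3 of the 3 genes are transcribed.

3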